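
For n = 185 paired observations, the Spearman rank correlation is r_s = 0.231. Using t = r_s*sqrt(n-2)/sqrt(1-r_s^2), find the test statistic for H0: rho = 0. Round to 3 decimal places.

3.212

1 − r_s² = 1 − 0.053361 = 0.946639;  √(1−r_s²) = 0.972954
√(n−2) = √183 = 13.527749
t = r_s·√(n−2)/√(1−r_s²) = 0.231 · 13.527749 / 0.972954 = 3.212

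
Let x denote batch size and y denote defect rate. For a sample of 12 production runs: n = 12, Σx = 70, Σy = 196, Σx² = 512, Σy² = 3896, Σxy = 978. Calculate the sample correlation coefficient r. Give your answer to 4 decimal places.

-0.6161

Numerator: nΣxy − (Σx)(Σy) = 12·978 − (70)(196) = -1984
Denominator: √[(nΣx²−(Σx)²)(nΣy²−(Σy)²)]
  nΣx²−(Σx)² = 12·512 − 4900 = 1244;  nΣy²−(Σy)² = 12·3896 − 38416 = 8336
  √(1244·8336) = √10369984 = 3220.2460
r = -1984 / 3220.2460 = -0.6161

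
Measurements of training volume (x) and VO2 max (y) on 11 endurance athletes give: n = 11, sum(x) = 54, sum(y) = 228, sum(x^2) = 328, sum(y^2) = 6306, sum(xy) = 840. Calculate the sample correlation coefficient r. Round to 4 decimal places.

Numerator: nΣxy − (Σx)(Σy) = 11·840 − (54)(228) = -3072
Denominator: √[(nΣx²−(Σx)²)(nΣy²−(Σy)²)]
  nΣx²−(Σx)² = 11·328 − 2916 = 692;  nΣy²−(Σy)² = 11·6306 − 51984 = 17382
  √(692·17382) = √12028344 = 3468.1903
r = -3072 / 3468.1903 = -0.8858

-0.8858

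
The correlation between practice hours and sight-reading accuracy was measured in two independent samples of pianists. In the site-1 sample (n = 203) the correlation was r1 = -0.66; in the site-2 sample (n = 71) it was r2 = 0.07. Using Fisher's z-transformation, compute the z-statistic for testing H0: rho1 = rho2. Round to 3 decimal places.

z1 = atanh(-0.66) = -0.792814,  z2 = atanh(0.07) = 0.070115
SE = √(1/(n1−3) + 1/(n2−3)) = √(1/200 + 1/68) = √(0.0050000 + 0.0147059) = √0.0197059 = 0.140378
z = (z1 − z2)/SE = (-0.792814 − 0.070115) / 0.140378 = -0.862929 / 0.140378 = -6.147

-6.147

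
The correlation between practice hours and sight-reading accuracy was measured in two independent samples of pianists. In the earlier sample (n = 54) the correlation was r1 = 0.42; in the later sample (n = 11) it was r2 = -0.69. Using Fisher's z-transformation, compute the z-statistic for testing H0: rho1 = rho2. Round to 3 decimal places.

z1 = atanh(0.42) = 0.447692,  z2 = atanh(-0.69) = -0.847956
SE = √(1/(n1−3) + 1/(n2−3)) = √(1/51 + 1/8) = √(0.0196078 + 0.1250000) = √0.1446078 = 0.380273
z = (z1 − z2)/SE = (0.447692 − (-0.847956)) / 0.380273 = 1.295648 / 0.380273 = 3.407

3.407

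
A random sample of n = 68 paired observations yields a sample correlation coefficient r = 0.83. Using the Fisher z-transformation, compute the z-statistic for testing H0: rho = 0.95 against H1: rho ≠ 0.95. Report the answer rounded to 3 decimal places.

z_r = atanh(0.83) = 1.188136,  z_0 = atanh(0.95) = 1.831781
SE = 1/√(n−3) = 1/√65 = 0.124035
z = (z_r − z_0)/SE = (1.188136 − 1.831781) / 0.124035 = -0.643645 / 0.124035 = -5.189

-5.189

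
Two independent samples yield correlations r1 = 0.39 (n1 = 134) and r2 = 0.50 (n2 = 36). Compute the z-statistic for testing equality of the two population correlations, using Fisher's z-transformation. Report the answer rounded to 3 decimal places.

-0.706

z1 = atanh(0.39) = 0.411800,  z2 = atanh(0.50) = 0.549306
SE = √(1/(n1−3) + 1/(n2−3)) = √(1/131 + 1/33) = √(0.0076336 + 0.0303030) = √0.0379366 = 0.194773
z = (z1 − z2)/SE = (0.411800 − 0.549306) / 0.194773 = -0.137506 / 0.194773 = -0.706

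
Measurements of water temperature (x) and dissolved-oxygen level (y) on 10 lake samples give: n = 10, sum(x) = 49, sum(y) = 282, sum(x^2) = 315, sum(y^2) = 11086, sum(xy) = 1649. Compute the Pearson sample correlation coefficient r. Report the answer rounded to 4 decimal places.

0.5515

Numerator: nΣxy − (Σx)(Σy) = 10·1649 − (49)(282) = 2672
Denominator: √[(nΣx²−(Σx)²)(nΣy²−(Σy)²)]
  nΣx²−(Σx)² = 10·315 − 2401 = 749;  nΣy²−(Σy)² = 10·11086 − 79524 = 31336
  √(749·31336) = √23470664 = 4844.6531
r = 2672 / 4844.6531 = 0.5515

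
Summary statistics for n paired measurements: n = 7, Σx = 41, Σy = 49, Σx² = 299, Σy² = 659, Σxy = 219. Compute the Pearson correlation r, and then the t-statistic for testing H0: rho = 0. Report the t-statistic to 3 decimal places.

Numerator: nΣxy − (Σx)(Σy) = 7·219 − (41)(49) = -476
Denominator: √[(nΣx²−(Σx)²)(nΣy²−(Σy)²)]
  nΣx²−(Σx)² = 7·299 − 1681 = 412;  nΣy²−(Σy)² = 7·659 − 2401 = 2212
  √(412·2212) = √911344 = 954.6434
r = -476 / 954.6434 = -0.4986
t = r·√(n−2)/√(1−r²) = -0.4986·√5 / √(1−0.248602) = -1.114903 / 0.866832 = -1.286

-1.286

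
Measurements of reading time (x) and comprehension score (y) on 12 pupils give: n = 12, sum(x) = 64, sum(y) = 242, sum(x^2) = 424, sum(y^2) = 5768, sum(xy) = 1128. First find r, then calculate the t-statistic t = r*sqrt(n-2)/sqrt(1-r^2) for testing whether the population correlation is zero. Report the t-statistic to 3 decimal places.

S_xy = nΣxy − ΣxΣy = 12·1128 − 64·242 = 13536 − 15488 = -1952
S_xx = nΣx² − (Σx)² = 12·424 − 64² = 5088 − 4096 = 992
S_yy = nΣy² − (Σy)² = 12·5768 − 242² = 69216 − 58564 = 10652
r = S_xy / √(S_xx·S_yy) = -1952 / √(992·10652) = -1952 / √10566784 = -1952 / 3250.6590 = -0.6005
t = r·√(n−2)/√(1−r²) = -0.6005·√10 / √(1−0.360600) = -1.898948 / 0.799625 = -2.375

-2.375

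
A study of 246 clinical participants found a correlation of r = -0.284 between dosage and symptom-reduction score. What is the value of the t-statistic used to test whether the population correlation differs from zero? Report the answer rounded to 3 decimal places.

t = r·√(n−2) / √(1−r²) with r = -0.284, n = 246
  = -0.284·√244 / √(1 − 0.080656)
  = -0.284·15.620499 / 0.958824
  = -4.436222 / 0.958824 = -4.627

-4.627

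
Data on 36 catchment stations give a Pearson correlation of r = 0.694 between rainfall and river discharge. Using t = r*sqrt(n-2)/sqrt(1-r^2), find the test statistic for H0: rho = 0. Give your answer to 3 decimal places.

1 − r² = 1 − 0.481636 = 0.518364;  √(1−r²) = 0.719975
√(n−2) = √34 = 5.830952
t = r·√(n−2)/√(1−r²) = 0.694 · 5.830952 / 0.719975 = 5.621

5.621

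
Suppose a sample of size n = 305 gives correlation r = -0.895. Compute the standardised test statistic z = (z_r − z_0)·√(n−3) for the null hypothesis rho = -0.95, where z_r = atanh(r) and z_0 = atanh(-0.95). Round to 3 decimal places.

6.695

Fisher z: atanh(-0.895) = -1.446507, atanh(-0.95) = -1.831781
z = (z_r − z_0)·√(n−3) = (-1.446507 − (-1.831781))·√302 = 0.385274 · 17.378147 = 6.695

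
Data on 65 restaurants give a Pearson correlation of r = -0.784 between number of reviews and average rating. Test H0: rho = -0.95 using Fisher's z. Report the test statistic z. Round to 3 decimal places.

z_r = atanh(-0.784) = -1.055667,  z_0 = atanh(-0.95) = -1.831781
SE = 1/√(n−3) = 1/√62 = 0.127000
z = (z_r − z_0)/SE = (-1.055667 − (-1.831781)) / 0.127000 = 0.776114 / 0.127000 = 6.111

6.111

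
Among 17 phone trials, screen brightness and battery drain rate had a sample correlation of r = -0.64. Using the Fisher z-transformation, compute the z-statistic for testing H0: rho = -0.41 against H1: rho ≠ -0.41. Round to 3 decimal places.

-1.207

z_r = atanh(-0.64) = -0.758174,  z_0 = atanh(-0.41) = -0.435611
SE = 1/√(n−3) = 1/√14 = 0.267261
z = (z_r − z_0)/SE = (-0.758174 − (-0.435611)) / 0.267261 = -0.322563 / 0.267261 = -1.207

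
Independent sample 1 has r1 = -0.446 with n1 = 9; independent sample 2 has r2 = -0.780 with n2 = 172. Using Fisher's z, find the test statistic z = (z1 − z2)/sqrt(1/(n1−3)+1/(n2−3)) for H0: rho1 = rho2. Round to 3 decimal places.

z1 = atanh(-0.446) = -0.479696,  z2 = atanh(-0.780) = -1.045371
SE = √(1/(n1−3) + 1/(n2−3)) = √(1/6 + 1/169) = √(0.1666667 + 0.0059172) = √0.1725839 = 0.415432
z = (z1 − z2)/SE = (-0.479696 − (-1.045371)) / 0.415432 = 0.565675 / 0.415432 = 1.362

1.362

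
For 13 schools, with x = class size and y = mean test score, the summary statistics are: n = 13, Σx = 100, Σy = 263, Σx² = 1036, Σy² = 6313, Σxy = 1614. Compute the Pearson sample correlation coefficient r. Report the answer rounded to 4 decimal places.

Numerator: nΣxy − (Σx)(Σy) = 13·1614 − (100)(263) = -5318
Denominator: √[(nΣx²−(Σx)²)(nΣy²−(Σy)²)]
  nΣx²−(Σx)² = 13·1036 − 10000 = 3468;  nΣy²−(Σy)² = 13·6313 − 69169 = 12900
  √(3468·12900) = √44737200 = 6688.5873
r = -5318 / 6688.5873 = -0.7951

-0.7951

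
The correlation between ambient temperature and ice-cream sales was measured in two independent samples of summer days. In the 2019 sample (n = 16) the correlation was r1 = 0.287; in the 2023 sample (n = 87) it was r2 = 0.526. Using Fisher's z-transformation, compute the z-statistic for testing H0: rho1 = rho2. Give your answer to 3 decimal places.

-0.971

Fisher z-transforms: z1 = atanh(0.287) = 0.295294, z2 = atanh(0.526) = 0.584599; difference d = -0.289305
Var(d) = 1/13 + 1/84 = 0.0769231 + 0.0119048 = 0.0888279
z = d/√Var(d) = -0.289305 / √0.0888279 = -0.289305 / 0.298040 = -0.971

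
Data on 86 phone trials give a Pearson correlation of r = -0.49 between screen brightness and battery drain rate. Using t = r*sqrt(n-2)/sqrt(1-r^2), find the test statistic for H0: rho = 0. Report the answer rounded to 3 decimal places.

t = r·√(n−2) / √(1−r²) with r = -0.49, n = 86
  = -0.49·√84 / √(1 − 0.2401)
  = -0.49·9.165151 / 0.871722
  = -4.490924 / 0.871722 = -5.152

-5.152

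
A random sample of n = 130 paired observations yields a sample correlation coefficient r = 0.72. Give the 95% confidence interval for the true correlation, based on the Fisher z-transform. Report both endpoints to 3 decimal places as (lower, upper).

Fisher z: z_r = atanh(r) = ½·ln((1+0.72)/(1−0.72)) = 0.907645
SE(z) = 1/√(n−3) = 1/√127 = 0.088736
95% ⇒ z* = 1.960; margin = 1.960·0.088736 = 0.173923
CI on z-scale: (0.733722, 1.081568)
Back-transform: tanh(0.733722) = 0.625337, tanh(1.081568) = 0.793780

(0.625, 0.794)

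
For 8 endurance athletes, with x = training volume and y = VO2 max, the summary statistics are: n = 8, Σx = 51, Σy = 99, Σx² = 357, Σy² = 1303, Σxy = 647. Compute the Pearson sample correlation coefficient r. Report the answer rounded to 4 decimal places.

0.3186

S_xy = nΣxy − ΣxΣy = 8·647 − 51·99 = 5176 − 5049 = 127
S_xx = nΣx² − (Σx)² = 8·357 − 51² = 2856 − 2601 = 255
S_yy = nΣy² − (Σy)² = 8·1303 − 99² = 10424 − 9801 = 623
r = S_xy / √(S_xx·S_yy) = 127 / √(255·623) = 127 / √158865 = 127 / 398.5787 = 0.3186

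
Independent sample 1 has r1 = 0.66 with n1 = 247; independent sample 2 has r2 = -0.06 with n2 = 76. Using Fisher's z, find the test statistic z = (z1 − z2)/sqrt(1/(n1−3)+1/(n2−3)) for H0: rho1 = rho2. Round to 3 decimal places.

6.393

Fisher z-transforms: z1 = atanh(0.66) = 0.792814, z2 = atanh(-0.06) = -0.060072; difference d = 0.852886
Var(d) = 1/244 + 1/73 = 0.0040984 + 0.0136986 = 0.0177970
z = d/√Var(d) = 0.852886 / √0.0177970 = 0.852886 / 0.133405 = 6.393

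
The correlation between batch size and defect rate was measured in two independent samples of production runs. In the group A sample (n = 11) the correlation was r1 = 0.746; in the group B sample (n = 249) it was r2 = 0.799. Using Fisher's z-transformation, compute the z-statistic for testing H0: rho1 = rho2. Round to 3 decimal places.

-0.367

Fisher z-transforms: z1 = atanh(0.746) = 0.963874, z2 = atanh(0.799) = 1.095841; difference d = -0.131967
Var(d) = 1/8 + 1/246 = 0.1250000 + 0.0040650 = 0.1290650
z = d/√Var(d) = -0.131967 / √0.1290650 = -0.131967 / 0.359256 = -0.367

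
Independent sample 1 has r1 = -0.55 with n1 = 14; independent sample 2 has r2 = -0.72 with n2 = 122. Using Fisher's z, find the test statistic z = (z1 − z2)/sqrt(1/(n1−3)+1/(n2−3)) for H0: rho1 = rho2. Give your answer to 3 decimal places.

z1 = atanh(-0.55) = -0.618381,  z2 = atanh(-0.72) = -0.907645
SE = √(1/(n1−3) + 1/(n2−3)) = √(1/11 + 1/119) = √(0.0909091 + 0.0084034) = √0.0993125 = 0.315139
z = (z1 − z2)/SE = (-0.618381 − (-0.907645)) / 0.315139 = 0.289264 / 0.315139 = 0.918

0.918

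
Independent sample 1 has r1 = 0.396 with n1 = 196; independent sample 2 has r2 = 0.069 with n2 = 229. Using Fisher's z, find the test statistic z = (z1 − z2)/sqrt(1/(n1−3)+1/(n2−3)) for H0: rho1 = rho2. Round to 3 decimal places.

z1 = atanh(0.396) = 0.418896,  z2 = atanh(0.069) = 0.069110
SE = √(1/(n1−3) + 1/(n2−3)) = √(1/193 + 1/226) = √(0.0051813 + 0.0044248) = √0.0096061 = 0.098011
z = (z1 − z2)/SE = (0.418896 − 0.069110) / 0.098011 = 0.349786 / 0.098011 = 3.569

3.569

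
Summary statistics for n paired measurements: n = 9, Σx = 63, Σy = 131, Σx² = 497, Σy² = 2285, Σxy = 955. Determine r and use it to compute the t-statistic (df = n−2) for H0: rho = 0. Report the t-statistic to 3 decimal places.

S_xy = nΣxy − ΣxΣy = 9·955 − 63·131 = 8595 − 8253 = 342
S_xx = nΣx² − (Σx)² = 9·497 − 63² = 4473 − 3969 = 504
S_yy = nΣy² − (Σy)² = 9·2285 − 131² = 20565 − 17161 = 3404
r = S_xy / √(S_xx·S_yy) = 342 / √(504·3404) = 342 / √1715616 = 342 / 1309.8153 = 0.2611
t = r·√(n−2)/√(1−r²) = 0.2611·√7 / √(1−0.068173) = 0.690806 / 0.965312 = 0.716

0.716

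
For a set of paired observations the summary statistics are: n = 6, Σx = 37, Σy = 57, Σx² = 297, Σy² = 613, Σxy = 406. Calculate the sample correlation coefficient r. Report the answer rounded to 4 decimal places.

Numerator: nΣxy − (Σx)(Σy) = 6·406 − (37)(57) = 327
Denominator: √[(nΣx²−(Σx)²)(nΣy²−(Σy)²)]
  nΣx²−(Σx)² = 6·297 − 1369 = 413;  nΣy²−(Σy)² = 6·613 − 3249 = 429
  √(413·429) = √177177 = 420.9240
r = 327 / 420.9240 = 0.7769

0.7769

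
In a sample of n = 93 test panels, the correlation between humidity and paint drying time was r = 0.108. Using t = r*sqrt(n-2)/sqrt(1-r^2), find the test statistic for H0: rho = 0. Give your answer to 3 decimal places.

t = r·√(n−2) / √(1−r²) with r = 0.108, n = 93
  = 0.108·√91 / √(1 − 0.011664)
  = 0.108·9.539392 / 0.994151
  = 1.030254 / 0.994151 = 1.036

1.036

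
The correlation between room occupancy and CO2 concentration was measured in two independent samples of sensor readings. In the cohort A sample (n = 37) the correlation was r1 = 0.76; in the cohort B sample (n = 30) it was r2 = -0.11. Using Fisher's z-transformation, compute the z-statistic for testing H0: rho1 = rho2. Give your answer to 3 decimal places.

4.293

z1 = atanh(0.76) = 0.996215,  z2 = atanh(-0.11) = -0.110447
SE = √(1/(n1−3) + 1/(n2−3)) = √(1/34 + 1/27) = √(0.0294118 + 0.0370370) = √0.0664488 = 0.257777
z = (z1 − z2)/SE = (0.996215 − (-0.110447)) / 0.257777 = 1.106662 / 0.257777 = 4.293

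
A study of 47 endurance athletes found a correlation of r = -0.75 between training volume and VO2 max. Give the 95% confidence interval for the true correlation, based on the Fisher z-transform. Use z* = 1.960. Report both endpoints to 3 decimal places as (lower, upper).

(-0.853, -0.590)

Fisher z: z_r = atanh(r) = ½·ln((1+(-0.75))/(1−(-0.75))) = -0.972955
SE(z) = 1/√(n−3) = 1/√44 = 0.150756
95% ⇒ z* = 1.960; margin = 1.960·0.150756 = 0.295482
CI on z-scale: (-1.268437, -0.677473)
Back-transform: tanh(-1.268437) = -0.853373, tanh(-0.677473) = -0.589874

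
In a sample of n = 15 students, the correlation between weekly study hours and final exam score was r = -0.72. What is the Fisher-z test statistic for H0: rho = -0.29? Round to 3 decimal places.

z_r = atanh(-0.72) = -0.907645,  z_0 = atanh(-0.29) = -0.298566
SE = 1/√(n−3) = 1/√12 = 0.288675
z = (z_r − z_0)/SE = (-0.907645 − (-0.298566)) / 0.288675 = -0.609079 / 0.288675 = -2.110

-2.110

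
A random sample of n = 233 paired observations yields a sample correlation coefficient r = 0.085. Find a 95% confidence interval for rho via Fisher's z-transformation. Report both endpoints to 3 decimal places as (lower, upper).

Fisher z: z_r = atanh(r) = ½·ln((1+0.085)/(1−0.085)) = 0.085206
SE(z) = 1/√(n−3) = 1/√230 = 0.065938
95% ⇒ z* = 1.960; margin = 1.960·0.065938 = 0.129238
CI on z-scale: (-0.044032, 0.214444)
Back-transform: tanh(-0.044032) = -0.044004, tanh(0.214444) = 0.211216

(-0.044, 0.211)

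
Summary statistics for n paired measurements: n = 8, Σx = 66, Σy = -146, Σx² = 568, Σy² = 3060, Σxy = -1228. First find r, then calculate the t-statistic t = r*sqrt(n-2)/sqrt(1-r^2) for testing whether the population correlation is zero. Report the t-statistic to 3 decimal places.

S_xy = nΣxy − ΣxΣy = 8·(-1228) − 66·(-146) = -9824 − (-9636) = -188
S_xx = nΣx² − (Σx)² = 8·568 − 66² = 4544 − 4356 = 188
S_yy = nΣy² − (Σy)² = 8·3060 − (-146)² = 24480 − 21316 = 3164
r = S_xy / √(S_xx·S_yy) = -188 / √(188·3164) = -188 / √594832 = -188 / 771.2535 = -0.2438
t = r·√(n−2)/√(1−r²) = -0.2438·√6 / √(1−0.059438) = -0.597186 / 0.969826 = -0.616

-0.616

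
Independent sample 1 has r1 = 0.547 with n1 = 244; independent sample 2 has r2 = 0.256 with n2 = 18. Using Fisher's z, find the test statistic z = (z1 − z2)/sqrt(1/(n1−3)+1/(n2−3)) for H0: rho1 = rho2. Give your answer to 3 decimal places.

Fisher z-transforms: z1 = atanh(0.547) = 0.614090, z2 = atanh(0.256) = 0.261823; difference d = 0.352267
Var(d) = 1/241 + 1/15 = 0.0041494 + 0.0666667 = 0.0708161
z = d/√Var(d) = 0.352267 / √0.0708161 = 0.352267 / 0.266113 = 1.324

1.324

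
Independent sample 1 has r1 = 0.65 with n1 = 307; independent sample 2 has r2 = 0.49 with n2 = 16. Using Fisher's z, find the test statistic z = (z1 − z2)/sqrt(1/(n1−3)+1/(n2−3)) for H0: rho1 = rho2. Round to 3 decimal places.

Fisher z-transforms: z1 = atanh(0.65) = 0.775299, z2 = atanh(0.49) = 0.536060; difference d = 0.239239
Var(d) = 1/304 + 1/13 = 0.0032895 + 0.0769231 = 0.0802126
z = d/√Var(d) = 0.239239 / √0.0802126 = 0.239239 / 0.283218 = 0.845

0.845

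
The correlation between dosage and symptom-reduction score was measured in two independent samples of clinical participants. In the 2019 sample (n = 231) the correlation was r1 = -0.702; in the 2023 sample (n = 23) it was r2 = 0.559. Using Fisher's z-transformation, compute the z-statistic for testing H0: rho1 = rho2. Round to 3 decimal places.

z1 = atanh(-0.702) = -0.871233,  z2 = atanh(0.559) = 0.631377
SE = √(1/(n1−3) + 1/(n2−3)) = √(1/228 + 1/20) = √(0.0043860 + 0.0500000) = √0.0543860 = 0.233208
z = (z1 − z2)/SE = (-0.871233 − 0.631377) / 0.233208 = -1.502610 / 0.233208 = -6.443

-6.443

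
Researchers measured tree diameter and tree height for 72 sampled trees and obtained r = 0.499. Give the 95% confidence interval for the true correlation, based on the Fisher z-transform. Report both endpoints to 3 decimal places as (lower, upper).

z_r = atanh(0.499) = 0.547974;  SE = 1/√(n−3) = 1/√69 = 0.120386
z-limits: 0.547974 ± 1.960·0.120386 = 0.547974 ± 0.235957 = [0.312017, 0.783931]
ρ-limits: (tanh 0.312017, tanh 0.783931) = (0.302, 0.655)

(0.302, 0.655)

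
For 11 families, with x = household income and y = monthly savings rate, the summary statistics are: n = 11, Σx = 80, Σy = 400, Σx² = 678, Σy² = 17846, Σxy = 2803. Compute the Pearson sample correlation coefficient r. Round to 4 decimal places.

-0.1883

Numerator: nΣxy − (Σx)(Σy) = 11·2803 − (80)(400) = -1167
Denominator: √[(nΣx²−(Σx)²)(nΣy²−(Σy)²)]
  nΣx²−(Σx)² = 11·678 − 6400 = 1058;  nΣy²−(Σy)² = 11·17846 − 160000 = 36306
  √(1058·36306) = √38411748 = 6197.7212
r = -1167 / 6197.7212 = -0.1883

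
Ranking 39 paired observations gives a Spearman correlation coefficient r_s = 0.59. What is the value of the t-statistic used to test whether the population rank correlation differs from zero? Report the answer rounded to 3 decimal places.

t = r_s·√(n−2) / √(1−r_s²) with r_s = 0.59, n = 39
  = 0.59·√37 / √(1 − 0.3481)
  = 0.59·6.082763 / 0.807403
  = 3.588830 / 0.807403 = 4.445

4.445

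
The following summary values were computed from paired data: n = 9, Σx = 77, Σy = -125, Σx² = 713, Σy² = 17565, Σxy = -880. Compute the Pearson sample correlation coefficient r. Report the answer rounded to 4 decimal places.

0.2045

S_xy = nΣxy − ΣxΣy = 9·(-880) − 77·(-125) = -7920 − (-9625) = 1705
S_xx = nΣx² − (Σx)² = 9·713 − 77² = 6417 − 5929 = 488
S_yy = nΣy² − (Σy)² = 9·17565 − (-125)² = 158085 − 15625 = 142460
r = S_xy / √(S_xx·S_yy) = 1705 / √(488·142460) = 1705 / √69520480 = 1705 / 8337.8942 = 0.2045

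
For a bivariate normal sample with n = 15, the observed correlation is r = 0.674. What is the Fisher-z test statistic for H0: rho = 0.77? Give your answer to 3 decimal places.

Fisher z: atanh(0.674) = 0.818037, atanh(0.77) = 1.020328
z = (z_r − z_0)·√(n−3) = (0.818037 − 1.020328)·√12 = -0.202291 · 3.464102 = -0.701

-0.701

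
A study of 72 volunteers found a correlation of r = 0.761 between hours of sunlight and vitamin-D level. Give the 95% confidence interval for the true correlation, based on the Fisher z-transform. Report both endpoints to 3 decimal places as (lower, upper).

Fisher z: z_r = atanh(r) = ½·ln((1+0.761)/(1−0.761)) = 0.998587
SE(z) = 1/√(n−3) = 1/√69 = 0.120386
95% ⇒ z* = 1.960; margin = 1.960·0.120386 = 0.235957
CI on z-scale: (0.762630, 1.234544)
Back-transform: tanh(0.762630) = 0.642623, tanh(1.234544) = 0.843892

(0.643, 0.844)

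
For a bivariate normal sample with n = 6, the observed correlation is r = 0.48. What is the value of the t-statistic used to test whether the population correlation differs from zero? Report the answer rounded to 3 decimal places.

1 − r² = 1 − 0.2304 = 0.7696;  √(1−r²) = 0.877268
√(n−2) = √4 = 2.000000
t = r·√(n−2)/√(1−r²) = 0.48 · 2.000000 / 0.877268 = 1.094

1.094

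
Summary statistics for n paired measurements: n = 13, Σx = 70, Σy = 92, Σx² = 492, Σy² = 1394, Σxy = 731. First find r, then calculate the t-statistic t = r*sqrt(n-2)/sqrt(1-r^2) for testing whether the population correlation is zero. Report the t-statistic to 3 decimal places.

4.513

Numerator: nΣxy − (Σx)(Σy) = 13·731 − (70)(92) = 3063
Denominator: √[(nΣx²−(Σx)²)(nΣy²−(Σy)²)]
  nΣx²−(Σx)² = 13·492 − 4900 = 1496;  nΣy²−(Σy)² = 13·1394 − 8464 = 9658
  √(1496·9658) = √14448368 = 3801.1009
r = 3063 / 3801.1009 = 0.8058
t = r·√(n−2)/√(1−r²) = 0.8058·√11 / √(1−0.649314) = 2.672536 / 0.592187 = 4.513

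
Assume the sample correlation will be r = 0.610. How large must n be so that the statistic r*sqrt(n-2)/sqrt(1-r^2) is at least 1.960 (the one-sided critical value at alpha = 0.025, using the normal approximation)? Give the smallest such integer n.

9

Need r·√(n−2)/√(1−r²) ≥ 1.960
√(n−2) ≥ 1.960·√(1−0.372100) / 0.610 = 1.960·0.792401 / 0.610 = 2.5461
n−2 ≥ 6.4826  ⇒  n ≥ 8.4826
Smallest integer n = 9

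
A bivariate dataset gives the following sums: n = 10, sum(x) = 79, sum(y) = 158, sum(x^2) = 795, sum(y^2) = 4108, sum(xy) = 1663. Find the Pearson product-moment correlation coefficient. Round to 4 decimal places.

0.7904

Numerator: nΣxy − (Σx)(Σy) = 10·1663 − (79)(158) = 4148
Denominator: √[(nΣx²−(Σx)²)(nΣy²−(Σy)²)]
  nΣx²−(Σx)² = 10·795 − 6241 = 1709;  nΣy²−(Σy)² = 10·4108 − 24964 = 16116
  √(1709·16116) = √27542244 = 5248.0705
r = 4148 / 5248.0705 = 0.7904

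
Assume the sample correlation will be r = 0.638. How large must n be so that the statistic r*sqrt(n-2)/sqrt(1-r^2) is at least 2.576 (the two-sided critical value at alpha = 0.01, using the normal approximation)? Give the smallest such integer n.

Need r·√(n−2)/√(1−r²) ≥ 2.576
√(n−2) ≥ 2.576·√(1−0.407044) / 0.638 = 2.576·0.770036 / 0.638 = 3.1091
n−2 ≥ 9.6665  ⇒  n ≥ 11.6665
Smallest integer n = 12

12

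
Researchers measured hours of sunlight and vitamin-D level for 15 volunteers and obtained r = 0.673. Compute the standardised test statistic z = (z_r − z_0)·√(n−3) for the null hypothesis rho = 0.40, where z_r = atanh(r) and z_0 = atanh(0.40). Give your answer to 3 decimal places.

Fisher z: atanh(0.673) = 0.816207, atanh(0.40) = 0.423649
z = (z_r − z_0)·√(n−3) = (0.816207 − 0.423649)·√12 = 0.392558 · 3.464102 = 1.360

1.360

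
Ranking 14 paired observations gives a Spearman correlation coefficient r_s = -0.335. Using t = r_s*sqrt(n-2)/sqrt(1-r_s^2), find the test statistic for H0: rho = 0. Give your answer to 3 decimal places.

t = r_s·√(n−2) / √(1−r_s²) with r_s = -0.335, n = 14
  = -0.335·√12 / √(1 − 0.112225)
  = -0.335·3.464102 / 0.942218
  = -1.160474 / 0.942218 = -1.232

-1.232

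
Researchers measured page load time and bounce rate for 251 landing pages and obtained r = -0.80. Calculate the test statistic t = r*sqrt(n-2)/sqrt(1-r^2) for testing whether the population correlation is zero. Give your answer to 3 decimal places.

t = r·√(n−2) / √(1−r²) with r = -0.80, n = 251
  = -0.80·√249 / √(1 − 0.6400)
  = -0.80·15.779734 / 0.600000
  = -12.623787 / 0.600000 = -21.040

-21.040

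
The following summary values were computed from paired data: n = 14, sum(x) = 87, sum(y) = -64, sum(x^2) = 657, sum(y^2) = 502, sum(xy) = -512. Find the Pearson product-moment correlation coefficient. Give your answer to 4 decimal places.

-0.7321

S_xy = nΣxy − ΣxΣy = 14·(-512) − 87·(-64) = -7168 − (-5568) = -1600
S_xx = nΣx² − (Σx)² = 14·657 − 87² = 9198 − 7569 = 1629
S_yy = nΣy² − (Σy)² = 14·502 − (-64)² = 7028 − 4096 = 2932
r = S_xy / √(S_xx·S_yy) = -1600 / √(1629·2932) = -1600 / √4776228 = -1600 / 2185.4583 = -0.7321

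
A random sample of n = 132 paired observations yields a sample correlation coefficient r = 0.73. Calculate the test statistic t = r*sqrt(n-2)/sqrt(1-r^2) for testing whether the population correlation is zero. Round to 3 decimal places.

t = r·√(n−2) / √(1−r²) with r = 0.73, n = 132
  = 0.73·√130 / √(1 − 0.5329)
  = 0.73·11.401754 / 0.683447
  = 8.323280 / 0.683447 = 12.178

12.178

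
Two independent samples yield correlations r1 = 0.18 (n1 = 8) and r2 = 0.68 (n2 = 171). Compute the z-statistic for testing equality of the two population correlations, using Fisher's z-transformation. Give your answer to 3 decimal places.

Fisher z-transforms: z1 = atanh(0.18) = 0.181983, z2 = atanh(0.68) = 0.829114; difference d = -0.647131
Var(d) = 1/5 + 1/168 = 0.2000000 + 0.0059524 = 0.2059524
z = d/√Var(d) = -0.647131 / √0.2059524 = -0.647131 / 0.453820 = -1.426

-1.426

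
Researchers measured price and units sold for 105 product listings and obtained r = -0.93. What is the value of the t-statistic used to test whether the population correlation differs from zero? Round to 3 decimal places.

-25.679

t = r·√(n−2) / √(1−r²) with r = -0.93, n = 105
  = -0.93·√103 / √(1 − 0.8649)
  = -0.93·10.148892 / 0.367560
  = -9.438470 / 0.367560 = -25.679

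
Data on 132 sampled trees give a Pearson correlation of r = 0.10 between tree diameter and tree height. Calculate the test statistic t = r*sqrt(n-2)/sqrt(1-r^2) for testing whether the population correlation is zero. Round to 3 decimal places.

t = r·√(n−2) / √(1−r²) with r = 0.10, n = 132
  = 0.10·√130 / √(1 − 0.0100)
  = 0.10·11.401754 / 0.994987
  = 1.140175 / 0.994987 = 1.146

1.146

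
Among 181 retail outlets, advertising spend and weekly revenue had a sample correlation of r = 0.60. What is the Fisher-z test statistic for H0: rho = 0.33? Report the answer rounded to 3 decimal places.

Fisher z: atanh(0.60) = 0.693147, atanh(0.33) = 0.342828
z = (z_r − z_0)·√(n−3) = (0.693147 − 0.342828)·√178 = 0.350319 · 13.341664 = 4.674

4.674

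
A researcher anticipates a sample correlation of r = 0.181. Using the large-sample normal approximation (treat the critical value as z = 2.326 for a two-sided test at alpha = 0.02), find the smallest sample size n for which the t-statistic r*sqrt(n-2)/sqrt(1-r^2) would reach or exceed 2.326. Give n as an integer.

162

Need r·√(n−2)/√(1−r²) ≥ 2.326
√(n−2) ≥ 2.326·√(1−0.032761) / 0.181 = 2.326·0.983483 / 0.181 = 12.6386
n−2 ≥ 159.7342  ⇒  n ≥ 161.7342
Smallest integer n = 162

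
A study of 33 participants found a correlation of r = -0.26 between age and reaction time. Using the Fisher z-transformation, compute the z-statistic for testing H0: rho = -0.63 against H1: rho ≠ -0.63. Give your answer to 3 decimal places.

2.603

z_r = atanh(-0.26) = -0.266108,  z_0 = atanh(-0.63) = -0.741416
SE = 1/√(n−3) = 1/√30 = 0.182574
z = (z_r − z_0)/SE = (-0.266108 − (-0.741416)) / 0.182574 = 0.475308 / 0.182574 = 2.603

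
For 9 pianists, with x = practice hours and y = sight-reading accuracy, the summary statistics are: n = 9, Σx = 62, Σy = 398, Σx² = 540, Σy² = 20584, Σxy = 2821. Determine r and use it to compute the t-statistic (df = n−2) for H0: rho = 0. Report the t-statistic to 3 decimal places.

Numerator: nΣxy − (Σx)(Σy) = 9·2821 − (62)(398) = 713
Denominator: √[(nΣx²−(Σx)²)(nΣy²−(Σy)²)]
  nΣx²−(Σx)² = 9·540 − 3844 = 1016;  nΣy²−(Σy)² = 9·20584 − 158404 = 26852
  √(1016·26852) = √27281632 = 5223.1822
r = 713 / 5223.1822 = 0.1365
t = r·√(n−2)/√(1−r²) = 0.1365·√7 / √(1−0.018632) = 0.361145 / 0.990640 = 0.365

0.365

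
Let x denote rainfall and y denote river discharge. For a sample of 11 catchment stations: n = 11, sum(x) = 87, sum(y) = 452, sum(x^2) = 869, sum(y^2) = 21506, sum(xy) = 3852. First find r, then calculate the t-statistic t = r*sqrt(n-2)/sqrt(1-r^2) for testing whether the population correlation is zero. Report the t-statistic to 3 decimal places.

Numerator: nΣxy − (Σx)(Σy) = 11·3852 − (87)(452) = 3048
Denominator: √[(nΣx²−(Σx)²)(nΣy²−(Σy)²)]
  nΣx²−(Σx)² = 11·869 − 7569 = 1990;  nΣy²−(Σy)² = 11·21506 − 204304 = 32262
  √(1990·32262) = √64201380 = 8012.5764
r = 3048 / 8012.5764 = 0.3804
t = r·√(n−2)/√(1−r²) = 0.3804·√9 / √(1−0.144704) = 1.141200 / 0.924822 = 1.234

1.234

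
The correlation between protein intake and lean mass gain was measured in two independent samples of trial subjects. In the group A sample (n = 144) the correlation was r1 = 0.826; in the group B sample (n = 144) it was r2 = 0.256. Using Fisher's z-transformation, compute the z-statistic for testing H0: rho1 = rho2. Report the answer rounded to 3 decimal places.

z1 = atanh(0.826) = 1.175414,  z2 = atanh(0.256) = 0.261823
SE = √(1/(n1−3) + 1/(n2−3)) = √(1/141 + 1/141) = √(0.0070922 + 0.0070922) = √0.0141844 = 0.119098
z = (z1 − z2)/SE = (1.175414 − 0.261823) / 0.119098 = 0.913591 / 0.119098 = 7.671

7.671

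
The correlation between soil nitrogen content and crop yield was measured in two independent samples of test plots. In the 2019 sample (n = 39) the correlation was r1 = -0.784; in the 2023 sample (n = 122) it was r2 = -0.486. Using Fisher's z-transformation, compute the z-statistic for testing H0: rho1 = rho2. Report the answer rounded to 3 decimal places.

Fisher z-transforms: z1 = atanh(-0.784) = -1.055667, z2 = atanh(-0.486) = -0.530810; difference d = -0.524857
Var(d) = 1/36 + 1/119 = 0.0277778 + 0.0084034 = 0.0361812
z = d/√Var(d) = -0.524857 / √0.0361812 = -0.524857 / 0.190214 = -2.759

-2.759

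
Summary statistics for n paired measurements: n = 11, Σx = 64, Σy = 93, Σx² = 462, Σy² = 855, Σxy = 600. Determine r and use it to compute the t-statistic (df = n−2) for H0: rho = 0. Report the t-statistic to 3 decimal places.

3.407

S_xy = nΣxy − ΣxΣy = 11·600 − 64·93 = 6600 − 5952 = 648
S_xx = nΣx² − (Σx)² = 11·462 − 64² = 5082 − 4096 = 986
S_yy = nΣy² − (Σy)² = 11·855 − 93² = 9405 − 8649 = 756
r = S_xy / √(S_xx·S_yy) = 648 / √(986·756) = 648 / √745416 = 648 / 863.3748 = 0.7505
t = r·√(n−2)/√(1−r²) = 0.7505·√9 / √(1−0.563250) = 2.251500 / 0.660871 = 3.407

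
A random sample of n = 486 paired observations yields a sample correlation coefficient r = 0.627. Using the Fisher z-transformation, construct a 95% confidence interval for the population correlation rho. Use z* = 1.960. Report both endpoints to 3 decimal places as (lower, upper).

z_r = atanh(0.627) = 0.736457;  SE = 1/√(n−3) = 1/√483 = 0.045502
z-limits: 0.736457 ± 1.960·0.045502 = 0.736457 ± 0.089184 = [0.647273, 0.825641]
ρ-limits: (tanh 0.647273, tanh 0.825641) = (0.570, 0.678)

(0.570, 0.678)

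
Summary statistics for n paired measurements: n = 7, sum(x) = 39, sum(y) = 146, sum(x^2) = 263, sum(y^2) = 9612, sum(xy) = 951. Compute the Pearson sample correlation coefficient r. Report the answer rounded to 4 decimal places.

S_xy = nΣxy − ΣxΣy = 7·951 − 39·146 = 6657 − 5694 = 963
S_xx = nΣx² − (Σx)² = 7·263 − 39² = 1841 − 1521 = 320
S_yy = nΣy² − (Σy)² = 7·9612 − 146² = 67284 − 21316 = 45968
r = S_xy / √(S_xx·S_yy) = 963 / √(320·45968) = 963 / √14709760 = 963 / 3835.3305 = 0.2511

0.2511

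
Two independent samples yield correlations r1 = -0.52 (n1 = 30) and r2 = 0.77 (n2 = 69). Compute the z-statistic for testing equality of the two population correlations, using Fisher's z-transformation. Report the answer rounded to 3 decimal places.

Fisher z-transforms: z1 = atanh(-0.52) = -0.576340, z2 = atanh(0.77) = 1.020328; difference d = -1.596668
Var(d) = 1/27 + 1/66 = 0.0370370 + 0.0151515 = 0.0521885
z = d/√Var(d) = -1.596668 / √0.0521885 = -1.596668 / 0.228448 = -6.989

-6.989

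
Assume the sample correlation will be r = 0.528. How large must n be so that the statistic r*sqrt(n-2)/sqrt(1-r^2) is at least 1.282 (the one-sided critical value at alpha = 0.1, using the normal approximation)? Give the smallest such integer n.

7

Need r·√(n−2)/√(1−r²) ≥ 1.282
√(n−2) ≥ 1.282·√(1−0.278784) / 0.528 = 1.282·0.849244 / 0.528 = 2.0620
n−2 ≥ 4.2518  ⇒  n ≥ 6.2518
Smallest integer n = 7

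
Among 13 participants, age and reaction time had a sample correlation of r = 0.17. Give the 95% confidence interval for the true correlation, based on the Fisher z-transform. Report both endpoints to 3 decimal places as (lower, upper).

(-0.420, 0.659)

Fisher z: z_r = atanh(r) = ½·ln((1+0.17)/(1−0.17)) = 0.171667
SE(z) = 1/√(n−3) = 1/√10 = 0.316228
95% ⇒ z* = 1.960; margin = 1.960·0.316228 = 0.619807
CI on z-scale: (-0.448140, 0.791474)
Back-transform: tanh(-0.448140) = -0.420369, tanh(0.791474) = 0.659243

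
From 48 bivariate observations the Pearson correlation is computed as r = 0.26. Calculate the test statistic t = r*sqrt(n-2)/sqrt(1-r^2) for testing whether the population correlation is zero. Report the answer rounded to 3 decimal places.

1.826

1 − r² = 1 − 0.0676 = 0.9324;  √(1−r²) = 0.965609
√(n−2) = √46 = 6.782330
t = r·√(n−2)/√(1−r²) = 0.26 · 6.782330 / 0.965609 = 1.826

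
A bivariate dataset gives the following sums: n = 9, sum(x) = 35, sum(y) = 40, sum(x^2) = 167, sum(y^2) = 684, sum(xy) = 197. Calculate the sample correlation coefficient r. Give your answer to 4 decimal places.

0.3314

Numerator: nΣxy − (Σx)(Σy) = 9·197 − (35)(40) = 373
Denominator: √[(nΣx²−(Σx)²)(nΣy²−(Σy)²)]
  nΣx²−(Σx)² = 9·167 − 1225 = 278;  nΣy²−(Σy)² = 9·684 − 1600 = 4556
  √(278·4556) = √1266568 = 1125.4190
r = 373 / 1125.4190 = 0.3314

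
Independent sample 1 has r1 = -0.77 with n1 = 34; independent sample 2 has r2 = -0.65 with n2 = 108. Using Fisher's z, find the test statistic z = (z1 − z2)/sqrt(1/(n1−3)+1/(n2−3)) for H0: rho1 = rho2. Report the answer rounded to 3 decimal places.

Fisher z-transforms: z1 = atanh(-0.77) = -1.020328, z2 = atanh(-0.65) = -0.775299; difference d = -0.245029
Var(d) = 1/31 + 1/105 = 0.0322581 + 0.0095238 = 0.0417819
z = d/√Var(d) = -0.245029 / √0.0417819 = -0.245029 / 0.204406 = -1.199

-1.199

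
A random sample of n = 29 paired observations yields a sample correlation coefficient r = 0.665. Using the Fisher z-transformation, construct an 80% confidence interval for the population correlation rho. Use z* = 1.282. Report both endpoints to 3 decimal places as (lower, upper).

(0.501, 0.783)

Fisher z: z_r = atanh(r) = ½·ln((1+0.665)/(1−0.665)) = 0.801725
SE(z) = 1/√(n−3) = 1/√26 = 0.196116
80% ⇒ z* = 1.282; margin = 1.282·0.196116 = 0.251421
CI on z-scale: (0.550304, 1.053146)
Back-transform: tanh(0.550304) = 0.500748, tanh(1.053146) = 0.783026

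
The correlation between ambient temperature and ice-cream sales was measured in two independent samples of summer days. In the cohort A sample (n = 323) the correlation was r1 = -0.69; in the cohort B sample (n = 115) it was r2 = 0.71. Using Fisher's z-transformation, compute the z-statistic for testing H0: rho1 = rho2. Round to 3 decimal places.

-15.804

Fisher z-transforms: z1 = atanh(-0.69) = -0.847956, z2 = atanh(0.71) = 0.887184; difference d = -1.735140
Var(d) = 1/320 + 1/112 = 0.0031250 + 0.0089286 = 0.0120536
z = d/√Var(d) = -1.735140 / √0.0120536 = -1.735140 / 0.109789 = -15.804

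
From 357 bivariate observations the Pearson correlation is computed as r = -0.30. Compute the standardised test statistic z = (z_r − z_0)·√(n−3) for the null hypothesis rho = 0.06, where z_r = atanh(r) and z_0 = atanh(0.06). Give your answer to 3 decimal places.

-6.954

Fisher z: atanh(-0.30) = -0.309520, atanh(0.06) = 0.060072
z = (z_r − z_0)·√(n−3) = (-0.309520 − 0.060072)·√354 = -0.369592 · 18.814888 = -6.954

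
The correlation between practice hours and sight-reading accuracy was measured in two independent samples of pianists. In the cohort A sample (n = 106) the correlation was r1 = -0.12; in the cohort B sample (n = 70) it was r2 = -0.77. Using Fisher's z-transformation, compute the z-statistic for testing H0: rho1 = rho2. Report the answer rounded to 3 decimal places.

5.733

Fisher z-transforms: z1 = atanh(-0.12) = -0.120581, z2 = atanh(-0.77) = -1.020328; difference d = 0.899747
Var(d) = 1/103 + 1/67 = 0.0097087 + 0.0149254 = 0.0246341
z = d/√Var(d) = 0.899747 / √0.0246341 = 0.899747 / 0.156953 = 5.733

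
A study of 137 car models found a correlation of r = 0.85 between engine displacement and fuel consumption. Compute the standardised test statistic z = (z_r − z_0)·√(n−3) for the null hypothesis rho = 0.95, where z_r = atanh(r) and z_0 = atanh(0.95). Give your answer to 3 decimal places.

-6.663

z_r = atanh(0.85) = 1.256153,  z_0 = atanh(0.95) = 1.831781
SE = 1/√(n−3) = 1/√134 = 0.086387
z = (z_r − z_0)/SE = (1.256153 − 1.831781) / 0.086387 = -0.575628 / 0.086387 = -6.663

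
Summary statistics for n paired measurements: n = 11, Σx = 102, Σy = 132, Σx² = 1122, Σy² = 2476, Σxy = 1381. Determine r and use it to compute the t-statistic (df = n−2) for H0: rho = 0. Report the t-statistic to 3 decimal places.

1.294

Numerator: nΣxy − (Σx)(Σy) = 11·1381 − (102)(132) = 1727
Denominator: √[(nΣx²−(Σx)²)(nΣy²−(Σy)²)]
  nΣx²−(Σx)² = 11·1122 − 10404 = 1938;  nΣy²−(Σy)² = 11·2476 − 17424 = 9812
  √(1938·9812) = √19015656 = 4360.6944
r = 1727 / 4360.6944 = 0.3960
t = r·√(n−2)/√(1−r²) = 0.3960·√9 / √(1−0.156816) = 1.188000 / 0.918251 = 1.294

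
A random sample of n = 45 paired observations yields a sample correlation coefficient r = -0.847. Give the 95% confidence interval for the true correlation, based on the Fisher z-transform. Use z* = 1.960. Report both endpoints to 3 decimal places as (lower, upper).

(-0.913, -0.737)

z_r = atanh(-0.847) = -1.245440;  SE = 1/√(n−3) = 1/√42 = 0.154303
z-limits: -1.245440 ± 1.960·0.154303 = -1.245440 ± 0.302434 = [-1.547874, -0.943006]
ρ-limits: (tanh -1.547874, tanh -0.943006) = (-0.913, -0.737)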